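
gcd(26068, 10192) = 196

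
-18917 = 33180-52097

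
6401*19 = 121619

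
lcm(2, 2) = 2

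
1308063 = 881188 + 426875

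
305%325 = 305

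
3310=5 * 662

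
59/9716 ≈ 0.00607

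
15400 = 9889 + 5511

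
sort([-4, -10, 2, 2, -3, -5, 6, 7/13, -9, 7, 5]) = [-10, -9, -5, -4, -3, 7/13, 2, 2, 5, 6, 7]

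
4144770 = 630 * 6579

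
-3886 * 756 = -2937816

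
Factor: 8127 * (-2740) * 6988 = -1 * 2^4 * 3^3 * 5^1 * 7^1 * 43^1 * 137^1 * 1747^1 = -155608644240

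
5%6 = 5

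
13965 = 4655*3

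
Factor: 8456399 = 7^1 * 1208057^1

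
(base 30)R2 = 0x32C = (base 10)812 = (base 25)17C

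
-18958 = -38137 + 19179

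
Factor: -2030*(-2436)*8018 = 2^4*3^1*5^1*7^2*19^1*29^2*211^1 = 39649651440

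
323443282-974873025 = -651429743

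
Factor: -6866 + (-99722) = -1*2^2*26647^1 = -106588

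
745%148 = 5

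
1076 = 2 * 538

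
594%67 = 58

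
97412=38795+58617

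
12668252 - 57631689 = -44963437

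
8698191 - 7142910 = 1555281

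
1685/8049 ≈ 0.209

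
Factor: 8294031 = 3^2 * 37^1 * 24907^1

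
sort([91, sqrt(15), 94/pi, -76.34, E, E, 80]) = [-76.34, E, E, sqrt(15), 94/pi, 80, 91]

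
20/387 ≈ 0.0517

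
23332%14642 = 8690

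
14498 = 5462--9036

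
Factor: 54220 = 2^2 * 5^1 * 2711^1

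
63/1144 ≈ 0.0551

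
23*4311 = 99153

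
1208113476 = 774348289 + 433765187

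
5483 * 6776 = 37152808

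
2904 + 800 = 3704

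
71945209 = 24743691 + 47201518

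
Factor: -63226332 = -1*2^2*3^4*13^1*17^1*883^1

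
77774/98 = 38887/49 ≈ 793.61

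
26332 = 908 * 29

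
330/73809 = 110/24603 ≈ 0.00447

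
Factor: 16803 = 3^2*1867^1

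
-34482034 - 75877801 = -110359835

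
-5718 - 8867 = -14585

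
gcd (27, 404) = 1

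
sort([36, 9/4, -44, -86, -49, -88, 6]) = [-88, -86, -49, -44, 9/4, 6, 36]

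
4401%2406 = 1995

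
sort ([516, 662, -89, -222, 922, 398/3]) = [-222, -89, 398/3, 516, 662, 922]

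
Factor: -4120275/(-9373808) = 2^(-4)*3^1*5^2*137^1*401^1*585863^(-1)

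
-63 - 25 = -88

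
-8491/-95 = 89 + 36/95 ≈ 89.38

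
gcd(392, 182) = 14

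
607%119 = 12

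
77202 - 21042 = 56160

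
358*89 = 31862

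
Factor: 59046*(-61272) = -1*2^4*3^3*13^1*23^1*37^1*757^1 = -3617866512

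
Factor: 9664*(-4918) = -1*2^7*151^1*2459^1 = -47527552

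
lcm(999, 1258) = 33966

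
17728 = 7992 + 9736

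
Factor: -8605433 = -1*8605433^1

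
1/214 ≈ 0.00467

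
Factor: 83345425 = 5^2 * 1399^1 * 2383^1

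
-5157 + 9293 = 4136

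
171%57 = 0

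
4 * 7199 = 28796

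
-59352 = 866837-926189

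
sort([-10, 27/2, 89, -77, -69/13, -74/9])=[-77, -10, -74/9, -69/13, 27/2, 89]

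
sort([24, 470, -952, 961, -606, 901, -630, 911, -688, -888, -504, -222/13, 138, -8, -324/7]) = [-952, -888, -688, -630, -606, -504, -324/7, -222/13, -8, 24, 138, 470, 901, 911, 961]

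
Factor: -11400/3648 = -1 * 2^(-3) * 5^2 = -25/8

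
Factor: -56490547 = -1 * 83^1 * 821^1 * 829^1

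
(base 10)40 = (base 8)50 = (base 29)1b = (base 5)130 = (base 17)26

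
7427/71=104 + 43/71 ≈ 104.61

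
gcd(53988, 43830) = 6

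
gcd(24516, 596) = 4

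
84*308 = 25872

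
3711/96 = 1237/32≈38.66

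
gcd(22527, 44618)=1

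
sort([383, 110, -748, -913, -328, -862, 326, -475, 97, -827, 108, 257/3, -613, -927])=[-927, -913, -862, -827, -748, -613, -475, -328, 257/3, 97, 108, 110, 326, 383]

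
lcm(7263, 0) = 0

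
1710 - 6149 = -4439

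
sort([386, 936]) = [386, 936]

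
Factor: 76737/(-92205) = -1 * 3^(-2) * 5^(-1) * 683^(-1) * 25579^1 = -25579/30735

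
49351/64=771+7/64 ≈ 771.11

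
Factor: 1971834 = 2^1 * 3^1 * 328639^1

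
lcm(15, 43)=645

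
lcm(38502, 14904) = 462024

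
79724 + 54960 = 134684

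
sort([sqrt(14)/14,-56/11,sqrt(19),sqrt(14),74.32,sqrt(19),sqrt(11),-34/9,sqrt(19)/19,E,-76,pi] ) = [-76,-56/11,-34/9,sqrt(19)/19,sqrt(14)/14,E,pi,sqrt(11),sqrt(14),sqrt(19),sqrt(19),74.32] 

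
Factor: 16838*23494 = 2^2*17^1*691^1*8419^1 = 395591972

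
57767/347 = 166 + 165/347 ≈ 166.48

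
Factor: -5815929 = -1*3^1*7^1*276949^1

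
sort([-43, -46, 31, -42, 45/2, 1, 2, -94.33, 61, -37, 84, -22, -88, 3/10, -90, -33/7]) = [-94.33, -90, -88, -46, -43, -42, -37, -22, -33/7, 3/10, 1, 2, 45/2, 31, 61, 84]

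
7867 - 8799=-932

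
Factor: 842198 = 2^1 * 7^1 * 43^1 * 1399^1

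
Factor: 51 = 3^1*17^1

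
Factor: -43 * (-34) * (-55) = -1 * 2^1 * 5^1 * 11^1 * 17^1 * 43^1 = -80410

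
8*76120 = 608960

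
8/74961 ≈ 0.000107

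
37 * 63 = 2331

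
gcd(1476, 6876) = 36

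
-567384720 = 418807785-986192505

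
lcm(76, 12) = 228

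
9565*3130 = 29938450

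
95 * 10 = 950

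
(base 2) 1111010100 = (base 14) 500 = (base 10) 980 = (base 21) 24e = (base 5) 12410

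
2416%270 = 256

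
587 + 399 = 986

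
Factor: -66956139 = -1*3^4*193^1*4283^1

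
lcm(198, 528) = 1584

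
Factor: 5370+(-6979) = -1*1609^1 = -1609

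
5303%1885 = 1533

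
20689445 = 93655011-72965566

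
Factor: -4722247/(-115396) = 2^(-2)*17^(-1)*53^1*139^1*641^1*1697^(-1)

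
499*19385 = 9673115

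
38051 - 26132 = 11919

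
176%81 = 14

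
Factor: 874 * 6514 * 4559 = 2^2 * 19^1 * 23^1 * 47^1 * 97^1 * 3257^1 = 25955462924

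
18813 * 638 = 12002694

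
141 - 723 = -582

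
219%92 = 35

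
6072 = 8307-2235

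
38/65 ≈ 0.585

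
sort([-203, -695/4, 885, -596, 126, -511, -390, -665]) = [-665, -596, -511, -390, -203, -695/4, 126, 885]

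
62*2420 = 150040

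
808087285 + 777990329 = 1586077614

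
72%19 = 15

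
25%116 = 25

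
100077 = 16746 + 83331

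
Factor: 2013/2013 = 1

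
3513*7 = 24591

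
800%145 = 75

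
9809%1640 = 1609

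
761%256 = 249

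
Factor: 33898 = 2^1*17^1*997^1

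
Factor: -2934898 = -1 * 2^1 * 241^1 * 6089^1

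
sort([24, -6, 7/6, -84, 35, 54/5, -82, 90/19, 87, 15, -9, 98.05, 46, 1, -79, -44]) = [-84, -82, -79, -44, -9, -6, 1, 7/6, 90/19, 54/5, 15, 24, 35, 46, 87, 98.05]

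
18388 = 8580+9808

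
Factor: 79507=43^3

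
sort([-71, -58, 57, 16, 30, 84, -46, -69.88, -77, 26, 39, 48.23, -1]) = [-77, -71, -69.88, -58, -46, -1, 16, 26, 30, 39, 48.23, 57, 84]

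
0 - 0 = 0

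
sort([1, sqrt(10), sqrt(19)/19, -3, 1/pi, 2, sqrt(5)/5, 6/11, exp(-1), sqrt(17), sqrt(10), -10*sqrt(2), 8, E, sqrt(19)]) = [-10*sqrt(2), -3, sqrt(19)/19, 1/pi, exp(-1), sqrt(5)/5, 6/11, 1, 2, E, sqrt(10), sqrt(10), sqrt(17), sqrt(19), 8]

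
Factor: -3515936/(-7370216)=2^2 * 7^(-1) * 109873^1 * 131611^(-1)=439492/921277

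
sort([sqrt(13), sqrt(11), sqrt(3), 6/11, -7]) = [-7, 6/11, sqrt(3), sqrt(11), sqrt(13)]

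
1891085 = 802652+1088433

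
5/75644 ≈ 0.0000661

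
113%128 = 113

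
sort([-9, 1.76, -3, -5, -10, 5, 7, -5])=[-10, -9, -5, -5, -3, 1.76, 5, 7]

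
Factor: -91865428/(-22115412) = 3^(-2)*11^(-2)*5077^(-1)*22966357^1 = 22966357/5528853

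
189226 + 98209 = 287435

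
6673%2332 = 2009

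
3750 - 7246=-3496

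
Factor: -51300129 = -1 * 3^1 * 17100043^1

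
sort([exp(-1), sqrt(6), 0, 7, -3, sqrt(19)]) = [-3, 0, exp(-1), sqrt(6), sqrt(19), 7]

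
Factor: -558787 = -1*558787^1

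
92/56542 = 46/28271 ≈ 0.00163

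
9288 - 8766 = 522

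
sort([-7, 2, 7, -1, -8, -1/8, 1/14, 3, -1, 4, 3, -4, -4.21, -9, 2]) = [-9, -8, -7, -4.21, -4, -1, -1, -1/8, 1/14, 2, 2, 3, 3, 4, 7]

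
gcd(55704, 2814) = 6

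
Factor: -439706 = -1*2^1*109^1*2017^1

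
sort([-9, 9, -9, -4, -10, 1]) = [-10, -9, -9, -4, 1, 9]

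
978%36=6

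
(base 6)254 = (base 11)97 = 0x6a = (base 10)106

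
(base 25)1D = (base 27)1B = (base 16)26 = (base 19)20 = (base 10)38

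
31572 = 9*3508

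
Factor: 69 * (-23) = -1 * 3^1 * 23^2 = -1587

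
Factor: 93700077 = 3^1 * 19^2 * 241^1 * 359^1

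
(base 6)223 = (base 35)2h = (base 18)4f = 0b1010111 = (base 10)87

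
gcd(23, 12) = 1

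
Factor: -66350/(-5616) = 2^(-3)*3^(-3)*5^2*13^(-1)*1327^1 = 33175/2808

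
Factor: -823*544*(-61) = 2^5*17^1*61^1*823^1 = 27310432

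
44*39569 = 1741036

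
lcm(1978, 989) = 1978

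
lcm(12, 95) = 1140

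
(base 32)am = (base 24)e6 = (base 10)342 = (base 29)bn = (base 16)156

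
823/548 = 1 + 275/548≈1.50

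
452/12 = 37 + 2/3 ≈ 37.67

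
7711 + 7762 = 15473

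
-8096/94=-86 - 6/47≈-86.13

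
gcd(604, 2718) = 302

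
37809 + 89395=127204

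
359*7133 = 2560747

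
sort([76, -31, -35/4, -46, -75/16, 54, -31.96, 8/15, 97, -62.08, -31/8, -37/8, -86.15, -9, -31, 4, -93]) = [-93, -86.15, -62.08, -46, -31.96, -31, -31, -9, -35/4, -75/16, -37/8, -31/8, 8/15, 4, 54, 76, 97]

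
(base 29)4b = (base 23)5c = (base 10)127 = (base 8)177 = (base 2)1111111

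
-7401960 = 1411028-8812988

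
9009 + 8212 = 17221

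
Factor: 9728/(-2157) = -1*2^9*3^(-1)*19^1*719^(-1)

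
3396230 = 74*45895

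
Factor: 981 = 3^2*109^1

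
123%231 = 123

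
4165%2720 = 1445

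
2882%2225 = 657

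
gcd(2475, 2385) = 45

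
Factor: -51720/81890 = -1 * 2^2 * 3^1 * 19^(-1) = -12/19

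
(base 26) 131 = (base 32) nj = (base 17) 2a7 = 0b1011110011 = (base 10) 755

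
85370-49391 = 35979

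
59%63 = 59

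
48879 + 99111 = 147990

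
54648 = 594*92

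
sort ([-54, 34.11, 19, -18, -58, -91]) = [-91, -58, -54, -18, 19, 34.11]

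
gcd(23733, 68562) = 2637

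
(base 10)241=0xf1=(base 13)157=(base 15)111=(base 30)81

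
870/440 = 1 + 43/44 ≈ 1.98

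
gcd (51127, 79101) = 1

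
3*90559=271677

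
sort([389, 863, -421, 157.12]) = [-421, 157.12, 389, 863]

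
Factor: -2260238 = -1*2^1*53^1*21323^1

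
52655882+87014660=139670542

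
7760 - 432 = 7328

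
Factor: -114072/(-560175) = 2^3 * 5^(-2) * 7^1 * 11^(-1) = 56/275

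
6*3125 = 18750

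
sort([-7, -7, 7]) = [-7, -7, 7]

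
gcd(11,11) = 11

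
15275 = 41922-26647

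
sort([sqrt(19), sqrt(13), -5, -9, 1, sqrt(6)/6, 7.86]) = [-9, -5, sqrt(6)/6, 1, sqrt(13), sqrt(19), 7.86]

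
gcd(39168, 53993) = 1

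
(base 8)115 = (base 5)302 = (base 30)2h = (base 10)77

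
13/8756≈0.00148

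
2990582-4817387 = -1826805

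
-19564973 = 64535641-84100614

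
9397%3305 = 2787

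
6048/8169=288/389 ≈ 0.740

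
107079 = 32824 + 74255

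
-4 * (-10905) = 43620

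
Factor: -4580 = -1*2^2*5^1*229^1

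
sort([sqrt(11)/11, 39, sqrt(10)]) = [sqrt(11)/11, sqrt(10), 39]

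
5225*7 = 36575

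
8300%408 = 140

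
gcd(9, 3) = 3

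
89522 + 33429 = 122951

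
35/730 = 7/146 ≈ 0.0479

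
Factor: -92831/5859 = -1 * 3^(-3) * 7^(-1) * 31^(-1) * 92831^1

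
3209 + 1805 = 5014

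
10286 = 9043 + 1243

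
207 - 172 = 35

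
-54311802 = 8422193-62733995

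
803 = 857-54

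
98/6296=49/3148 ≈ 0.0156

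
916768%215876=53264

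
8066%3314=1438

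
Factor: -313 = -1 * 313^1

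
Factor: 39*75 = 3^2*5^2*13^1 = 2925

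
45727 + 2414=48141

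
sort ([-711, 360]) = [-711, 360]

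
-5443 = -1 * 5443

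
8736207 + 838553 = 9574760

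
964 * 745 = 718180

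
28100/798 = 35+85/399 ≈ 35.21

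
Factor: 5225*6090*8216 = 2^4*3^1*5^3*7^1*11^1*13^1*19^1*29^1*79^1 = 261435174000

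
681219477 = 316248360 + 364971117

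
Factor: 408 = 2^3*3^1*17^1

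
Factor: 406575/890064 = 2^(-4)*5^2*7^(-1)*13^1*139^1*883^(-1) = 45175/98896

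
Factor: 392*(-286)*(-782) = 2^5*7^2*11^1*13^1*17^1*23^1 = 87671584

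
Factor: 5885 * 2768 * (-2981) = -1 * 2^4 * 5^1 * 11^2 * 107^1 * 173^1 * 271^1 = -48559536080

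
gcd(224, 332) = 4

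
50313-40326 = 9987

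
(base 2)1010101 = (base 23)3g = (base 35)2f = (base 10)85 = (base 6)221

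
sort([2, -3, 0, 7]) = [-3, 0, 2, 7]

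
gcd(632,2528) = 632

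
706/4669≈0.151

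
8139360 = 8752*930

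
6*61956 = 371736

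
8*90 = 720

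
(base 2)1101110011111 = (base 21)g0f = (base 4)1232133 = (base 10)7071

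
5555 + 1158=6713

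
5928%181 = 136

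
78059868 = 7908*9871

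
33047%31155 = 1892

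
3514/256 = 13 + 93/128≈13.73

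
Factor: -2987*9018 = -1*2^1*3^3*29^1*103^1*167^1 = -26936766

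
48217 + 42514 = 90731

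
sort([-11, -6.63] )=[-11, -6.63] 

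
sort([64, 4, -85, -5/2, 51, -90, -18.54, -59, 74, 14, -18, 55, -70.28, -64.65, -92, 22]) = [-92, -90, -85, -70.28, -64.65, -59, -18.54, -18, -5/2, 4, 14, 22, 51, 55, 64, 74]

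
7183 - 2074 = 5109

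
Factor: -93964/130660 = -1*5^(-1)*13^2*47^(-1) = -169/235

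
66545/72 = 924 + 17/72 ≈ 924.24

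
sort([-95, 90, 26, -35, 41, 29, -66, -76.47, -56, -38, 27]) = [-95, -76.47, -66, -56, -38, -35, 26, 27, 29, 41, 90]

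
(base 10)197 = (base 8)305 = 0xc5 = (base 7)401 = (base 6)525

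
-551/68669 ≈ -0.00802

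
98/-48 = -49/24 ≈ -2.04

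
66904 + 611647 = 678551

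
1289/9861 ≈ 0.131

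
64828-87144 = -22316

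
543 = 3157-2614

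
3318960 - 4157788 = -838828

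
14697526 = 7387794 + 7309732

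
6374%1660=1394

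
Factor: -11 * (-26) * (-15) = -1 * 2^1 * 3^1 * 5^1 * 11^1 * 13^1 = -4290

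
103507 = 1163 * 89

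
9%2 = 1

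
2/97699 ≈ 0.0000205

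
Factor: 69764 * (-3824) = -1 * 2^6 * 107^1 * 163^1 * 239^1 = -266777536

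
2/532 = 1/266 ≈ 0.00376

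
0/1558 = 0 = 0.00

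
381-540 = -159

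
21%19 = 2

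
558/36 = 31/2 = 15.50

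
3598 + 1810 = 5408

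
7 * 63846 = 446922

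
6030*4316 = 26025480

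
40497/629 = 64 + 241/629 ≈ 64.38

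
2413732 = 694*3478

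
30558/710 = 43 + 14/355 ≈ 43.04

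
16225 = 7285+8940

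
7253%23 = 8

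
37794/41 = 921 + 33/41≈921.80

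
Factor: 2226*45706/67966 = 2^1*3^1*7^1*17^(-1)*53^1*1999^(-1)*22853^1 = 50870778/33983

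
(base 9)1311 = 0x3d6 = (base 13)5a7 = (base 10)982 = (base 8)1726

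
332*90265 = 29967980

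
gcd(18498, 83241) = 9249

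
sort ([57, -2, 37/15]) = [-2, 37/15, 57]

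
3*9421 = 28263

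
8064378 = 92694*87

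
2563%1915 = 648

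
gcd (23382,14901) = 3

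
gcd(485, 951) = 1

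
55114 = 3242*17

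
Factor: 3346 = 2^1*7^1*239^1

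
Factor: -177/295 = -1*3^1*5^(-1) = -3/5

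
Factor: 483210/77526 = 5^1*7^1*13^1*73^ (-1) = 455/73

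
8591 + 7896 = 16487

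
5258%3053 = 2205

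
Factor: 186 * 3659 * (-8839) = -1 * 2^1 * 3^1 * 31^1 * 3659^1 * 8839^1 = -6015593586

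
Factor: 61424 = 2^4 * 11^1 * 349^1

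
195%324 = 195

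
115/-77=-1 - 38/77≈-1.49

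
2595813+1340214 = 3936027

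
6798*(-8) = -54384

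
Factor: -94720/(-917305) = 2^9*37^1*183461^(-1) = 18944/183461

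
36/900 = 1/25 = 0.04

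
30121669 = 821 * 36689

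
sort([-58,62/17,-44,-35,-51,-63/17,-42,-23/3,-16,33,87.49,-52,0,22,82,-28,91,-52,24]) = [-58,-52,-52,-51,-44,-42,-35,-28,-16,-23/3,-63/17,0,62/17,22,24,33,82,87.49,91]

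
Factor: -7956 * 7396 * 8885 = -1 * 2^4 * 3^2 * 5^1 * 13^1 * 17^1 * 43^2 * 1777^1 = -522816287760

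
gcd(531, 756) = 9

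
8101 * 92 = 745292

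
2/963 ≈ 0.00208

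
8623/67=128 + 47/67 ≈ 128.70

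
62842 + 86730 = 149572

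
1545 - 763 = 782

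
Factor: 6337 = 6337^1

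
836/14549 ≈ 0.0575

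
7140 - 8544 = -1404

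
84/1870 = 42/935 ≈ 0.0449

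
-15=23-38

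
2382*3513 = 8367966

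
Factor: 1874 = 2^1 * 937^1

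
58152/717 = 81+25/239 ≈ 81.10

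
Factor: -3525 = -1*3^1*5^2*47^1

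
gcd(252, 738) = 18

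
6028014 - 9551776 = -3523762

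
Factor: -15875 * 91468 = -1 * 2^2 * 5^3 * 13^1 * 127^1 * 1759^1 = -1452054500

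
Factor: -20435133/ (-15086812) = 2^ (-2) * 3^1 * 13^ (-1) * 47^ (-1) * 761^1 * 6173^ (-1) * 8951^1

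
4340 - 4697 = -357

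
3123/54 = 347/6 ≈ 57.83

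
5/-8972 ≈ -0.000557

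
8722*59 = 514598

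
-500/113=-4-48/113 ≈ -4.42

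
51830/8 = 25915/4 = 6478.75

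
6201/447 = 13+130/149 ≈ 13.87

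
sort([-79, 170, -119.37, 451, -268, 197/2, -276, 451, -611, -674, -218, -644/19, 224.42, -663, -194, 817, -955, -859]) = [-955, -859, -674, -663, -611, -276, -268, -218, -194, -119.37, -79, -644/19, 197/2, 170, 224.42, 451, 451, 817]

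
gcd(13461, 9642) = 3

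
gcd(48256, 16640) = 1664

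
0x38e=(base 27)16j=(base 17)329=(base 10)910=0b1110001110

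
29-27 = 2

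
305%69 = 29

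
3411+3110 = 6521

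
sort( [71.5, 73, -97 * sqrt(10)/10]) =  [-97 * sqrt(10)/10, 71.5, 73]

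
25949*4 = 103796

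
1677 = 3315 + -1638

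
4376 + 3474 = 7850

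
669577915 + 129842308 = 799420223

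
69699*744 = 51856056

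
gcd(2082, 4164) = 2082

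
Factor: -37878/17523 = -1 * 2^1 * 3^(-2) * 11^(-1) * 107^1 = -214/99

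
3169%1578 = 13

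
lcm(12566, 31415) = 62830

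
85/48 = 1 + 37/48 ≈ 1.77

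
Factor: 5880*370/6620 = 2^2*3^1*5^1*7^2*37^1*331^(-1) = 108780/331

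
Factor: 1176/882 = 2^2*3^(-1) = 4/3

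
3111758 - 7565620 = -4453862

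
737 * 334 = 246158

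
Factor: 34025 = 5^2*1361^1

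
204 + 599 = 803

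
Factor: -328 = -1*2^3*41^1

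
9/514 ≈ 0.0175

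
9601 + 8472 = 18073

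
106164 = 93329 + 12835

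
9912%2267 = 844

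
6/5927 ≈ 0.00101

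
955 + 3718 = 4673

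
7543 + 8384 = 15927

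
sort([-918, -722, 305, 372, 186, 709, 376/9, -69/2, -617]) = [-918, -722, -617, -69/2, 376/9, 186, 305, 372, 709]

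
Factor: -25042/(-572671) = 2^1*11^(-1)*19^1*79^(-1) = 38/869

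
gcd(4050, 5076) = 54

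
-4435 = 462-4897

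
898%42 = 16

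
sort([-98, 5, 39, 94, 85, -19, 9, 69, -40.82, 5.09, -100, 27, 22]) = [-100, -98, -40.82, -19, 5, 5.09, 9, 22, 27, 39, 69, 85, 94]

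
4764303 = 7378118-2613815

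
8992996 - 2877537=6115459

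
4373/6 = 728 + 5/6 ≈ 728.83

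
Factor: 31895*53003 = 5^1*6379^1*53003^1 = 1690530685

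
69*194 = 13386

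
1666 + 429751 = 431417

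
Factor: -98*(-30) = 2^2*3^1*5^1*7^2 = 2940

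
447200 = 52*8600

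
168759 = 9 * 18751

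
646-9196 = -8550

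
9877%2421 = 193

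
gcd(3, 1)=1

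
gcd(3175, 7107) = 1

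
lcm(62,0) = 0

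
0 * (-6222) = 0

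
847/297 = 77/27 ≈ 2.85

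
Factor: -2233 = -1*7^1*11^1*29^1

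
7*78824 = 551768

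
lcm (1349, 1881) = 133551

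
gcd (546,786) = 6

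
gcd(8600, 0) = 8600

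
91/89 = 1 + 2/89 ≈ 1.02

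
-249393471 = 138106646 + -387500117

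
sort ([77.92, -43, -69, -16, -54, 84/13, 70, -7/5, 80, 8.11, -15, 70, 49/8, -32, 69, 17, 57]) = [-69, -54, -43, -32, -16, -15, -7/5, 49/8, 84/13, 8.11, 17, 57, 69, 70, 70, 77.92, 80]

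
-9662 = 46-9708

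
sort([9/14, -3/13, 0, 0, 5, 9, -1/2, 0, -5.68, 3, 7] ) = [-5.68, -1/2, -3/13, 0, 0, 0, 9/14, 3, 5, 7, 9] 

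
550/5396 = 275/2698≈0.102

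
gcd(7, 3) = 1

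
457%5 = 2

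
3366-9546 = -6180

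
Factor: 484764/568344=2^(-1) * 17^(-1) * 29^1=29/34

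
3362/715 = 4+502/715 ≈ 4.70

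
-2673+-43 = -2716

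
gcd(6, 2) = 2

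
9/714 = 3/238 ≈ 0.0126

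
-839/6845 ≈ -0.123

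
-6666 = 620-7286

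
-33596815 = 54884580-88481395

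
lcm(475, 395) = 37525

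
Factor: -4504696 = -1*2^3*7^1*257^1*313^1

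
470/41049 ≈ 0.0114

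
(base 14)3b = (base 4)311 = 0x35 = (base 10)53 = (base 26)21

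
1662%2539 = 1662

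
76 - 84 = -8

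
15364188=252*60969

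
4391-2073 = 2318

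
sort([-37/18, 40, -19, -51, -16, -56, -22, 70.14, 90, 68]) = [-56, -51, -22, -19, -16, -37/18, 40, 68, 70.14, 90]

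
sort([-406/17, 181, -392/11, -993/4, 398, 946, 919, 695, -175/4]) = [-993/4, -175/4, -392/11, -406/17, 181, 398, 695, 919, 946]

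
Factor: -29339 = -1*29339^1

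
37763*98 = 3700774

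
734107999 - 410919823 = 323188176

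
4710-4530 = 180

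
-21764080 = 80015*(-272)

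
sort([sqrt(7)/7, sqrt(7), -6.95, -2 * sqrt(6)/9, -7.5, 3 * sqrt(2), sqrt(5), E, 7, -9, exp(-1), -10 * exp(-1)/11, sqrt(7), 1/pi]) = [-9, -7.5, -6.95, -2 * sqrt(6)/9, -10 * exp(-1)/11, 1/pi, exp(-1), sqrt(7)/7, sqrt(5), sqrt(7), sqrt(7), E, 3 * sqrt(2), 7]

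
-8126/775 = -10 - 376/775≈-10.49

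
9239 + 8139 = 17378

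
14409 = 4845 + 9564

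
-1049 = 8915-9964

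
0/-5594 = 0 = 0.00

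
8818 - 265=8553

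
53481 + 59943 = 113424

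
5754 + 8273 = 14027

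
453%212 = 29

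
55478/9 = 6164+2/9 ≈ 6164.22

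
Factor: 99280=2^4*5^1*17^1*73^1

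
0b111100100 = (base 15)224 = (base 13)2b3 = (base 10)484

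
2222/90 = 24+31/45 ≈ 24.69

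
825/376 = 2 + 73/376 ≈ 2.19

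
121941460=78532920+43408540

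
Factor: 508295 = 5^1*277^1*367^1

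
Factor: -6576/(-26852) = 2^2 * 3^1 * 7^(-2) = 12/49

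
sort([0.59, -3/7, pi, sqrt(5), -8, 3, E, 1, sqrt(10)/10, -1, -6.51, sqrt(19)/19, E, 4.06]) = [-8, -6.51, -1, -3/7, sqrt(19)/19, sqrt(10)/10, 0.59, 1, sqrt(5), E, E, 3, pi, 4.06]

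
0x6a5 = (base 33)1ii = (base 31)1nr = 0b11010100101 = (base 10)1701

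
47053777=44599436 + 2454341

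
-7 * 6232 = -43624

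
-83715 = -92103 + 8388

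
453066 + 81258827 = 81711893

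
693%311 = 71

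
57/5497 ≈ 0.0104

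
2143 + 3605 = 5748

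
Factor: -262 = -1*2^1*131^1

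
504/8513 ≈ 0.0592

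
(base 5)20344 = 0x545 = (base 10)1349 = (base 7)3635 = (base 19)3e0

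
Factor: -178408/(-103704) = 3^(-1) * 149^(-1) * 769^1 = 769/447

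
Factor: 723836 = 2^2*180959^1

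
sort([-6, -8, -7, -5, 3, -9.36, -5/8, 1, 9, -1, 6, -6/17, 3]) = [-9.36, -8, -7, -6, -5, -1, -5/8, -6/17, 1, 3, 3, 6, 9]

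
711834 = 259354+452480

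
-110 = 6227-6337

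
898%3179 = 898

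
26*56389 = 1466114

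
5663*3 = 16989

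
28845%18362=10483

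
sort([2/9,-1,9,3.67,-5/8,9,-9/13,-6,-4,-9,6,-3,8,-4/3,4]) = [-9,-6,-4,-3,-4/3,-1,-9/13,-5/8,2/9,3.67,4,6,8,9,9]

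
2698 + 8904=11602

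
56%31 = 25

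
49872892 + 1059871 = 50932763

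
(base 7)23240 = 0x1745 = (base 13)2933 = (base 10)5957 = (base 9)8148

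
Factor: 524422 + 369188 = 2^1*3^2*5^1*9929^1 = 893610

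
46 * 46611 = 2144106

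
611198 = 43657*14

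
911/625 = 1 + 286/625 ≈ 1.46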